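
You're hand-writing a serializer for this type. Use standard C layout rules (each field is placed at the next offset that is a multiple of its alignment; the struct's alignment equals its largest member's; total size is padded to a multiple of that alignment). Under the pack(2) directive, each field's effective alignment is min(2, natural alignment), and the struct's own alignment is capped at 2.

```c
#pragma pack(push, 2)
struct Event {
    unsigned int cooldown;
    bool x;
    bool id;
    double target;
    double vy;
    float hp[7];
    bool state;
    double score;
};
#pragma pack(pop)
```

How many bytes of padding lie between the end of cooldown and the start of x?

0

cooldown at 0 (size 4, align 2) → ends 4
x at 4 (size 1, align 1) → ends 5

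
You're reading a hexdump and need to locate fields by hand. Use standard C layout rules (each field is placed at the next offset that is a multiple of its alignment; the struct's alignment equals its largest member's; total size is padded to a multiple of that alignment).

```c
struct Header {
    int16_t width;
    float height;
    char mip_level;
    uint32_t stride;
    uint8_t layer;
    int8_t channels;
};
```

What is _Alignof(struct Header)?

member alignments: width=2, height=4, mip_level=1, stride=4, layer=1, channels=1
max = 4

4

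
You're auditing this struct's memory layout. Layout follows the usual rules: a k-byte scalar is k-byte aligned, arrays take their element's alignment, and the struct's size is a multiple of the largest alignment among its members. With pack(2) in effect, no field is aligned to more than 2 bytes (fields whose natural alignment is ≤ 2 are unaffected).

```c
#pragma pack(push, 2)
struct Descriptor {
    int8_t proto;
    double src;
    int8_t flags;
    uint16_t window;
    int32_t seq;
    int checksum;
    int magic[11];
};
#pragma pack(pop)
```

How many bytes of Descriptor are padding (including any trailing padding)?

0..1  proto  (1B, 1-aligned)
1..2  -- padding (1B)
2..10  src  (8B, 2-aligned)
10..11  flags  (1B, 1-aligned)
11..12  -- padding (1B)
12..14  window  (2B, 2-aligned)
14..18  seq  (4B, 2-aligned)
18..22  checksum  (4B, 2-aligned)
22..66  magic  (44B, 2-aligned)
sizeof = 66, alignof = 2
data bytes 64, size 66 → padding 2

2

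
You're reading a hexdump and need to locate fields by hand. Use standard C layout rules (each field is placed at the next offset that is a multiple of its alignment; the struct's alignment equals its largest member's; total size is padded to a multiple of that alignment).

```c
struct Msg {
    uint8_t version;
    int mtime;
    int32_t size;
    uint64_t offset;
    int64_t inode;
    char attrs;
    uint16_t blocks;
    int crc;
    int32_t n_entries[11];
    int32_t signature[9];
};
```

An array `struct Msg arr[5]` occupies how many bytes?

600

version at 0 (size 1, align 1) → ends 1
pad 3 to align 4 for mtime
mtime at 4 (size 4, align 4) → ends 8
size at 8 (size 4, align 4) → ends 12
pad 4 to align 8 for offset
offset at 16 (size 8, align 8) → ends 24
inode at 24 (size 8, align 8) → ends 32
attrs at 32 (size 1, align 1) → ends 33
pad 1 to align 2 for blocks
blocks at 34 (size 2, align 2) → ends 36
crc at 36 (size 4, align 4) → ends 40
n_entries at 40 (size 44, align 4) → ends 84
signature at 84 (size 36, align 4) → ends 120
total 120 bytes, alignment 8
array of 5: 5 × 120 = 600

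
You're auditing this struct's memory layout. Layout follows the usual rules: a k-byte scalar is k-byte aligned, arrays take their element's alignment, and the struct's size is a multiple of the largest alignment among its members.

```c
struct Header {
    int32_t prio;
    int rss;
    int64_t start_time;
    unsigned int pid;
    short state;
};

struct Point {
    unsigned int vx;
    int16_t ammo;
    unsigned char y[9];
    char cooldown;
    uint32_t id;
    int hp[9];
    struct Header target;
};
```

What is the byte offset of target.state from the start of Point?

76

Header: prio at 0 (size 4, align 4) → ends 4; rss at 4 (size 4, align 4) → ends 8; start_time at 8 (size 8, align 8) → ends 16; pid at 16 (size 4, align 4) → ends 20; state at 20 (size 2, align 2) → ends 22; tail pad 2 to reach multiple of 8; total 24 bytes, alignment 8
vx at 0 (size 4, align 4) → ends 4
ammo at 4 (size 2, align 2) → ends 6
y at 6 (size 9, align 1) → ends 15
cooldown at 15 (size 1, align 1) → ends 16
id at 16 (size 4, align 4) → ends 20
hp at 20 (size 36, align 4) → ends 56
target at 56 (size 24, align 8) → ends 80
within Header: state at 20
56 + 20 = 76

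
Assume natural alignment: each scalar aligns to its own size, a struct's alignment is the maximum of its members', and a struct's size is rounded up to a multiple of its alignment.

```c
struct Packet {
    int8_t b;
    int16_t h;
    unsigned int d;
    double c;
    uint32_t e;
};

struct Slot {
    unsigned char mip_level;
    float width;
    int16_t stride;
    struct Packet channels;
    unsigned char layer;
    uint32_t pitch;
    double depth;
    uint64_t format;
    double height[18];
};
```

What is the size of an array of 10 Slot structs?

2080

Packet: b at 0 (size 1, align 1) → ends 1; pad 1 to align 2 for h; h at 2 (size 2, align 2) → ends 4; d at 4 (size 4, align 4) → ends 8; c at 8 (size 8, align 8) → ends 16; e at 16 (size 4, align 4) → ends 20; tail pad 4 to reach multiple of 8; total 24 bytes, alignment 8
mip_level at 0 (size 1, align 1) → ends 1
pad 3 to align 4 for width
width at 4 (size 4, align 4) → ends 8
stride at 8 (size 2, align 2) → ends 10
pad 6 to align 8 for channels
channels at 16 (size 24, align 8) → ends 40
layer at 40 (size 1, align 1) → ends 41
pad 3 to align 4 for pitch
pitch at 44 (size 4, align 4) → ends 48
depth at 48 (size 8, align 8) → ends 56
format at 56 (size 8, align 8) → ends 64
height at 64 (size 144, align 8) → ends 208
total 208 bytes, alignment 8
array of 10: 10 × 208 = 2080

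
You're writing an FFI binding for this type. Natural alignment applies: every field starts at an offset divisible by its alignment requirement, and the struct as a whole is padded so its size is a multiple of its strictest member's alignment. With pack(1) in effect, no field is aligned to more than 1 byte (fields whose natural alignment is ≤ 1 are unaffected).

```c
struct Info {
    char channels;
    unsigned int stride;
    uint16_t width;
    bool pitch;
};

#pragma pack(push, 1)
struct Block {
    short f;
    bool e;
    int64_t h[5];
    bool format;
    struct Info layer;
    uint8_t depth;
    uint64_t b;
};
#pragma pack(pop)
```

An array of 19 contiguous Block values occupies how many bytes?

1235

Info: channels at 0 (size 1, align 1) → ends 1; pad 3 to align 4 for stride; stride at 4 (size 4, align 4) → ends 8; width at 8 (size 2, align 2) → ends 10; pitch at 10 (size 1, align 1) → ends 11; tail pad 1 to reach multiple of 4; total 12 bytes, alignment 4
f at 0 (size 2, align 1) → ends 2
e at 2 (size 1, align 1) → ends 3
h at 3 (size 40, align 1) → ends 43
format at 43 (size 1, align 1) → ends 44
layer at 44 (size 12, align 1) → ends 56
depth at 56 (size 1, align 1) → ends 57
b at 57 (size 8, align 1) → ends 65
total 65 bytes, alignment 1
array of 19: 19 × 65 = 1235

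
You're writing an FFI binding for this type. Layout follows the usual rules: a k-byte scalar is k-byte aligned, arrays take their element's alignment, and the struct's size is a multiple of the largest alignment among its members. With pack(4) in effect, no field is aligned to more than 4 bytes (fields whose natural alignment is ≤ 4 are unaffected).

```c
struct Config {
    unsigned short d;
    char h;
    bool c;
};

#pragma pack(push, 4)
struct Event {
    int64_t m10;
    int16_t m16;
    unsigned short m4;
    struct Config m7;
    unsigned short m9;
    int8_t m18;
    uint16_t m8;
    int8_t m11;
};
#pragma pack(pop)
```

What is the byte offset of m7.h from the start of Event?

14

Config: 0..2  d  (2B, 2-aligned); 2..3  h  (1B, 1-aligned); 3..4  c  (1B, 1-aligned); sizeof = 4, alignof = 2
0..8  m10  (8B, 4-aligned)
8..10  m16  (2B, 2-aligned)
10..12  m4  (2B, 2-aligned)
12..16  m7  (4B, 2-aligned)
within Config: h at 2
12 + 2 = 14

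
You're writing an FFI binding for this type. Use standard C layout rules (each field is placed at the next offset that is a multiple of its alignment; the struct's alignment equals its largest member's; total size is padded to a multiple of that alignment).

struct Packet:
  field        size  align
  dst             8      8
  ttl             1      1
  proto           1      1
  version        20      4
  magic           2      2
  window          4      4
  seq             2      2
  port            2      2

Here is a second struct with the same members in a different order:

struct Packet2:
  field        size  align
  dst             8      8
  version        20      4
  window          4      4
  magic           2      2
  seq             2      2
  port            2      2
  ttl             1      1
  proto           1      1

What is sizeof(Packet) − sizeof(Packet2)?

8

0..8  dst  (8B, 8-aligned)
8..9  ttl  (1B, 1-aligned)
9..10  proto  (1B, 1-aligned)
10..12  -- padding (2B)
12..32  version  (20B, 4-aligned)
32..34  magic  (2B, 2-aligned)
34..36  -- padding (2B)
36..40  window  (4B, 4-aligned)
40..42  seq  (2B, 2-aligned)
42..44  port  (2B, 2-aligned)
44..48  -- tail padding (4B)
sizeof = 48, alignof = 8
— Packet2 —
0..8  dst  (8B, 8-aligned)
8..28  version  (20B, 4-aligned)
28..32  window  (4B, 4-aligned)
32..34  magic  (2B, 2-aligned)
34..36  seq  (2B, 2-aligned)
36..38  port  (2B, 2-aligned)
38..39  ttl  (1B, 1-aligned)
39..40  proto  (1B, 1-aligned)
sizeof = 40, alignof = 8
48 − 40 = 8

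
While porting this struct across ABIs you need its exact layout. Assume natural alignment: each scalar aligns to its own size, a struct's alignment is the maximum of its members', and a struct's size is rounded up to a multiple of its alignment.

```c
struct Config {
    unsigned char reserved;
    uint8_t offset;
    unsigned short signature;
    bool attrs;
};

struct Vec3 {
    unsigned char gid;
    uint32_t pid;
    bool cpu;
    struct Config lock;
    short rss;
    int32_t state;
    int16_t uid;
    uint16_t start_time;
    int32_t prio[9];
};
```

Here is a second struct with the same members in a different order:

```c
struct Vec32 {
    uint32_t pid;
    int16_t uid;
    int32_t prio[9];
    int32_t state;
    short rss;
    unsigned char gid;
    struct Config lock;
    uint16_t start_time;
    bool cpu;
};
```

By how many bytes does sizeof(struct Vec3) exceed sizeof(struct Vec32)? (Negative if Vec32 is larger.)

Config: @0: reserved [1B, align 1] → 1; @1: offset [1B, align 1] → 2; @2: signature [2B, align 2] → 4; @4: attrs [1B, align 1] → 5; +1 tail pad (align 2); size 6, align 2
@0: gid [1B, align 1] → 1
+3 pad (align 4)
@4: pid [4B, align 4] → 8
@8: cpu [1B, align 1] → 9
+1 pad (align 2)
@10: lock [6B, align 2] → 16
@16: rss [2B, align 2] → 18
+2 pad (align 4)
@20: state [4B, align 4] → 24
@24: uid [2B, align 2] → 26
@26: start_time [2B, align 2] → 28
@28: prio [36B, align 4] → 64
size 64, align 4
— Vec32 —
@0: pid [4B, align 4] → 4
@4: uid [2B, align 2] → 6
+2 pad (align 4)
@8: prio [36B, align 4] → 44
@44: state [4B, align 4] → 48
@48: rss [2B, align 2] → 50
@50: gid [1B, align 1] → 51
+1 pad (align 2)
@52: lock [6B, align 2] → 58
@58: start_time [2B, align 2] → 60
@60: cpu [1B, align 1] → 61
+3 tail pad (align 4)
size 64, align 4
64 − 64 = 0

0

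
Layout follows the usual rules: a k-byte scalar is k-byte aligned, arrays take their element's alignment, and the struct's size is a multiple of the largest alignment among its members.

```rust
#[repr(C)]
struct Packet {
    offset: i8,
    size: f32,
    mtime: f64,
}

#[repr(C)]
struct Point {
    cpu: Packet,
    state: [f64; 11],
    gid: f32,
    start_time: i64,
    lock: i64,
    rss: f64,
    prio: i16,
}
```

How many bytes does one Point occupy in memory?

144

Packet: @0: offset [1B, align 1] → 1; +3 pad (align 4); @4: size [4B, align 4] → 8; @8: mtime [8B, align 8] → 16; size 16, align 8
@0: cpu [16B, align 8] → 16
@16: state [88B, align 8] → 104
@104: gid [4B, align 4] → 108
+4 pad (align 8)
@112: start_time [8B, align 8] → 120
@120: lock [8B, align 8] → 128
@128: rss [8B, align 8] → 136
@136: prio [2B, align 2] → 138
+6 tail pad (align 8)
size 144, align 8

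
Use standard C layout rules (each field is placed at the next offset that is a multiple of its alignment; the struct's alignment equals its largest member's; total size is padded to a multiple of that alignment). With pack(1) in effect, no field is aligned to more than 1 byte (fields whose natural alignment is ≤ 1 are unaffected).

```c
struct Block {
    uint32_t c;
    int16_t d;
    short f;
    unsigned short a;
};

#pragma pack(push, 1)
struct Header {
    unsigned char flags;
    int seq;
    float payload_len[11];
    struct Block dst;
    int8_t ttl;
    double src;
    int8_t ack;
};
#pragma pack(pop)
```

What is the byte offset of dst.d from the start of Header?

53

Block: c at 0 (size 4, align 4) → ends 4; d at 4 (size 2, align 2) → ends 6; f at 6 (size 2, align 2) → ends 8; a at 8 (size 2, align 2) → ends 10; tail pad 2 to reach multiple of 4; total 12 bytes, alignment 4
flags at 0 (size 1, align 1) → ends 1
seq at 1 (size 4, align 1) → ends 5
payload_len at 5 (size 44, align 1) → ends 49
dst at 49 (size 12, align 1) → ends 61
within Block: d at 4
49 + 4 = 53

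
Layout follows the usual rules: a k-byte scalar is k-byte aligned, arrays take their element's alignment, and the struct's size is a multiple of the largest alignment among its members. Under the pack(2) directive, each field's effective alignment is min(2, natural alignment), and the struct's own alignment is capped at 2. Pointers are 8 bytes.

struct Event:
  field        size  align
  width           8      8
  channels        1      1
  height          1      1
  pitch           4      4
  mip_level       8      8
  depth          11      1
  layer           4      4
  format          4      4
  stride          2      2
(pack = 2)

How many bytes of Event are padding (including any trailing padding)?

1

0..8  width  (8B, 2-aligned)
8..9  channels  (1B, 1-aligned)
9..10  height  (1B, 1-aligned)
10..14  pitch  (4B, 2-aligned)
14..22  mip_level  (8B, 2-aligned)
22..33  depth  (11B, 1-aligned)
33..34  -- padding (1B)
34..38  layer  (4B, 2-aligned)
38..42  format  (4B, 2-aligned)
42..44  stride  (2B, 2-aligned)
sizeof = 44, alignof = 2
data bytes 43, size 44 → padding 1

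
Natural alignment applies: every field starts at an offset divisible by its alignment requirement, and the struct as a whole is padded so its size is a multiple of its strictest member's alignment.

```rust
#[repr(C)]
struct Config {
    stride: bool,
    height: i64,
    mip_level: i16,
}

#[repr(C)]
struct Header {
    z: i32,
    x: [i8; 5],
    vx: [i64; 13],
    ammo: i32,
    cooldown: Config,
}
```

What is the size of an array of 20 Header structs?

3040

Config: 0..1  stride  (1B, 1-aligned); 1..8  -- padding (7B); 8..16  height  (8B, 8-aligned); 16..18  mip_level  (2B, 2-aligned); 18..24  -- tail padding (6B); sizeof = 24, alignof = 8
0..4  z  (4B, 4-aligned)
4..9  x  (5B, 1-aligned)
9..16  -- padding (7B)
16..120  vx  (104B, 8-aligned)
120..124  ammo  (4B, 4-aligned)
124..128  -- padding (4B)
128..152  cooldown  (24B, 8-aligned)
sizeof = 152, alignof = 8
array of 20: 20 × 152 = 3040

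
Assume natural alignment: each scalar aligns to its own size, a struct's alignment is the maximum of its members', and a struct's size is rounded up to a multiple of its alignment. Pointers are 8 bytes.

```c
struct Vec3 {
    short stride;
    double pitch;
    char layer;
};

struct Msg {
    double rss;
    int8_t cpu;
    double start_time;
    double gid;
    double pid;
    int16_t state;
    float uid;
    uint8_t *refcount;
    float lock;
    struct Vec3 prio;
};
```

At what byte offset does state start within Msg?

40

Vec3: 0..2  stride  (2B, 2-aligned); 2..8  -- padding (6B); 8..16  pitch  (8B, 8-aligned); 16..17  layer  (1B, 1-aligned); 17..24  -- tail padding (7B); sizeof = 24, alignof = 8
0..8  rss  (8B, 8-aligned)
8..9  cpu  (1B, 1-aligned)
9..16  -- padding (7B)
16..24  start_time  (8B, 8-aligned)
24..32  gid  (8B, 8-aligned)
32..40  pid  (8B, 8-aligned)
40..42  state  (2B, 2-aligned)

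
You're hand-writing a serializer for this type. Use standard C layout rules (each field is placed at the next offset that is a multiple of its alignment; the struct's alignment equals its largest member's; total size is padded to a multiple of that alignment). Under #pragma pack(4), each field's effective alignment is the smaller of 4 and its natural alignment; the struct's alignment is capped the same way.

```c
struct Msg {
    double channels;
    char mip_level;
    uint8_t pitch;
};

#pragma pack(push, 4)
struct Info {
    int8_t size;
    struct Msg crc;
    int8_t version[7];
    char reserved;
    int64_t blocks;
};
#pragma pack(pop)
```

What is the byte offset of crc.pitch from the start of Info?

Msg: channels at 0 (size 8, align 8) → ends 8; mip_level at 8 (size 1, align 1) → ends 9; pitch at 9 (size 1, align 1) → ends 10; tail pad 6 to reach multiple of 8; total 16 bytes, alignment 8
size at 0 (size 1, align 1) → ends 1
pad 3 to align 4 for crc
crc at 4 (size 16, align 4) → ends 20
within Msg: pitch at 9
4 + 9 = 13

13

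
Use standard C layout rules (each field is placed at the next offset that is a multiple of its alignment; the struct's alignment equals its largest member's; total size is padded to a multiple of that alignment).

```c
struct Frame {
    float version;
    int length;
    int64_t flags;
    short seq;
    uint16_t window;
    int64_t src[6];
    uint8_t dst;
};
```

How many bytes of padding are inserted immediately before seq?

0..4  version  (4B, 4-aligned)
4..8  length  (4B, 4-aligned)
8..16  flags  (8B, 8-aligned)
16..18  seq  (2B, 2-aligned)

0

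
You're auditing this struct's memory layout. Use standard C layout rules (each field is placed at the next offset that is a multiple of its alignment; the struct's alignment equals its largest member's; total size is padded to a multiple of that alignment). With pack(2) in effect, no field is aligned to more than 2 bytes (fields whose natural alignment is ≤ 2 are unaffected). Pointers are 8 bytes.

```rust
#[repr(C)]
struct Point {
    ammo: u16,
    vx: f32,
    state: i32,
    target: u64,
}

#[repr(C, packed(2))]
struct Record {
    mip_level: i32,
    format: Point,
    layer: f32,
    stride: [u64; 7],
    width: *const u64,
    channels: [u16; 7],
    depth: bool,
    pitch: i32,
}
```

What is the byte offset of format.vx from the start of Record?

Point: 0..2  ammo  (2B, 2-aligned); 2..4  -- padding (2B); 4..8  vx  (4B, 4-aligned); 8..12  state  (4B, 4-aligned); 12..16  -- padding (4B); 16..24  target  (8B, 8-aligned); sizeof = 24, alignof = 8
0..4  mip_level  (4B, 2-aligned)
4..28  format  (24B, 2-aligned)
within Point: vx at 4
4 + 4 = 8

8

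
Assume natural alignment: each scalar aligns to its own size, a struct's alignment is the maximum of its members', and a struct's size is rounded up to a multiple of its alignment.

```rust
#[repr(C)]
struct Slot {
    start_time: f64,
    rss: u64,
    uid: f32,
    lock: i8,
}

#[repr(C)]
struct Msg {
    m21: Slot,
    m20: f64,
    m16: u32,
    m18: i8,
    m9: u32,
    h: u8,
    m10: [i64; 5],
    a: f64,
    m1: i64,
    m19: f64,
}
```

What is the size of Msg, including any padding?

Slot: @0: start_time [8B, align 8] → 8; @8: rss [8B, align 8] → 16; @16: uid [4B, align 4] → 20; @20: lock [1B, align 1] → 21; +3 tail pad (align 8); size 24, align 8
@0: m21 [24B, align 8] → 24
@24: m20 [8B, align 8] → 32
@32: m16 [4B, align 4] → 36
@36: m18 [1B, align 1] → 37
+3 pad (align 4)
@40: m9 [4B, align 4] → 44
@44: h [1B, align 1] → 45
+3 pad (align 8)
@48: m10 [40B, align 8] → 88
@88: a [8B, align 8] → 96
@96: m1 [8B, align 8] → 104
@104: m19 [8B, align 8] → 112
size 112, align 8

112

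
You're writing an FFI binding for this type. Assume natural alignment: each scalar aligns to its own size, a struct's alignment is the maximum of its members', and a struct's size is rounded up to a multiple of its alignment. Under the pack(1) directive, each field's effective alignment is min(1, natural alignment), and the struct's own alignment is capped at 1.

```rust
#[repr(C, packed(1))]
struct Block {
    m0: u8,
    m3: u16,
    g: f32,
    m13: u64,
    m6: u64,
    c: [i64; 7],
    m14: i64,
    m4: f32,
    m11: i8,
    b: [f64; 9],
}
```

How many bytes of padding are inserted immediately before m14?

0..1  m0  (1B, 1-aligned)
1..3  m3  (2B, 1-aligned)
3..7  g  (4B, 1-aligned)
7..15  m13  (8B, 1-aligned)
15..23  m6  (8B, 1-aligned)
23..79  c  (56B, 1-aligned)
79..87  m14  (8B, 1-aligned)

0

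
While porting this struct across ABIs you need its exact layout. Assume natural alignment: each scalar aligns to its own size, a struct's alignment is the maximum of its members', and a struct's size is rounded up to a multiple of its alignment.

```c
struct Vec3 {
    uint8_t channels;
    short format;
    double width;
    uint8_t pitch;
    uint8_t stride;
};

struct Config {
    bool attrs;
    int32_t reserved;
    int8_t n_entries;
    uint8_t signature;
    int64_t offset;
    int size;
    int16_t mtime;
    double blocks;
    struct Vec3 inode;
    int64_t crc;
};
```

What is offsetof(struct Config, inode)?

40

Vec3: channels at 0 (size 1, align 1) → ends 1; pad 1 to align 2 for format; format at 2 (size 2, align 2) → ends 4; pad 4 to align 8 for width; width at 8 (size 8, align 8) → ends 16; pitch at 16 (size 1, align 1) → ends 17; stride at 17 (size 1, align 1) → ends 18; tail pad 6 to reach multiple of 8; total 24 bytes, alignment 8
attrs at 0 (size 1, align 1) → ends 1
pad 3 to align 4 for reserved
reserved at 4 (size 4, align 4) → ends 8
n_entries at 8 (size 1, align 1) → ends 9
signature at 9 (size 1, align 1) → ends 10
pad 6 to align 8 for offset
offset at 16 (size 8, align 8) → ends 24
size at 24 (size 4, align 4) → ends 28
mtime at 28 (size 2, align 2) → ends 30
pad 2 to align 8 for blocks
blocks at 32 (size 8, align 8) → ends 40
inode at 40 (size 24, align 8) → ends 64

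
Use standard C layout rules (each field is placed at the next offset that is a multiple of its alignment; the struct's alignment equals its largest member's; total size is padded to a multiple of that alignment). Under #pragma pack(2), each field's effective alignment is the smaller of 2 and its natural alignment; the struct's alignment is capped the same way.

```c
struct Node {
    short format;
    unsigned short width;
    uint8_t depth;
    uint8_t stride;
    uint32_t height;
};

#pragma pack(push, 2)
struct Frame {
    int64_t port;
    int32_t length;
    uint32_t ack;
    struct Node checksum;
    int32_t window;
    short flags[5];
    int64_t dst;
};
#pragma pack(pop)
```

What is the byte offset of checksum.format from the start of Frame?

Node: format at 0 (size 2, align 2) → ends 2; width at 2 (size 2, align 2) → ends 4; depth at 4 (size 1, align 1) → ends 5; stride at 5 (size 1, align 1) → ends 6; pad 2 to align 4 for height; height at 8 (size 4, align 4) → ends 12; total 12 bytes, alignment 4
port at 0 (size 8, align 2) → ends 8
length at 8 (size 4, align 2) → ends 12
ack at 12 (size 4, align 2) → ends 16
checksum at 16 (size 12, align 2) → ends 28
within Node: format at 0
16 + 0 = 16

16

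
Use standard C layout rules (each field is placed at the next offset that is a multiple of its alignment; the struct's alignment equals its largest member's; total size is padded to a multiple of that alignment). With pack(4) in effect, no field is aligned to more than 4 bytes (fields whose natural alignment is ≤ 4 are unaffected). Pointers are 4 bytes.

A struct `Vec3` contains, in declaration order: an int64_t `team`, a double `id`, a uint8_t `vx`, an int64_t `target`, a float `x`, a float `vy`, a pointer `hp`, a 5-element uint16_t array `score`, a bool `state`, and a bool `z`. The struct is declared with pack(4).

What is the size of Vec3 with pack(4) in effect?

52

0..8  team  (8B, 4-aligned)
8..16  id  (8B, 4-aligned)
16..17  vx  (1B, 1-aligned)
17..20  -- padding (3B)
20..28  target  (8B, 4-aligned)
28..32  x  (4B, 4-aligned)
32..36  vy  (4B, 4-aligned)
36..40  hp  (4B, 4-aligned)
40..50  score  (10B, 2-aligned)
50..51  state  (1B, 1-aligned)
51..52  z  (1B, 1-aligned)
sizeof = 52, alignof = 4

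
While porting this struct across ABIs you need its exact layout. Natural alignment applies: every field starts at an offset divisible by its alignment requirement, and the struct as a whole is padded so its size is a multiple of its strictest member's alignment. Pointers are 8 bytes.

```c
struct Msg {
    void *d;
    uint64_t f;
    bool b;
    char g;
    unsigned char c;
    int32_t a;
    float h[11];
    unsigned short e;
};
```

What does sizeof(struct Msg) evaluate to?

72

0..8  d  (8B, 8-aligned)
8..16  f  (8B, 8-aligned)
16..17  b  (1B, 1-aligned)
17..18  g  (1B, 1-aligned)
18..19  c  (1B, 1-aligned)
19..20  -- padding (1B)
20..24  a  (4B, 4-aligned)
24..68  h  (44B, 4-aligned)
68..70  e  (2B, 2-aligned)
70..72  -- tail padding (2B)
sizeof = 72, alignof = 8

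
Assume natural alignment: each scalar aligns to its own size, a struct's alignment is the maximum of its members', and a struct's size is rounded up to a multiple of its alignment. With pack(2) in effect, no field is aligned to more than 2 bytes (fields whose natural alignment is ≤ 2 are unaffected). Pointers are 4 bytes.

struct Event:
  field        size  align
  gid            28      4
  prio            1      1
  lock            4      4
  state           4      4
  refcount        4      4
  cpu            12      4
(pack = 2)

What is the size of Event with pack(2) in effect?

54

gid at 0 (size 28, align 2) → ends 28
prio at 28 (size 1, align 1) → ends 29
pad 1 to align 2 for lock
lock at 30 (size 4, align 2) → ends 34
state at 34 (size 4, align 2) → ends 38
refcount at 38 (size 4, align 2) → ends 42
cpu at 42 (size 12, align 2) → ends 54
total 54 bytes, alignment 2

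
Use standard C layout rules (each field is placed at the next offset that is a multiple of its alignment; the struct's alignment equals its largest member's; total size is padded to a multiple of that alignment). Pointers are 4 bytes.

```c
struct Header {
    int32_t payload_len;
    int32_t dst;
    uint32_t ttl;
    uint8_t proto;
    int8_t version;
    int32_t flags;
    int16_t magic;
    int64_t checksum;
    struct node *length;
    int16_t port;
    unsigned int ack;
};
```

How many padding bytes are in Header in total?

10

0..4  payload_len  (4B, 4-aligned)
4..8  dst  (4B, 4-aligned)
8..12  ttl  (4B, 4-aligned)
12..13  proto  (1B, 1-aligned)
13..14  version  (1B, 1-aligned)
14..16  -- padding (2B)
16..20  flags  (4B, 4-aligned)
20..22  magic  (2B, 2-aligned)
22..24  -- padding (2B)
24..32  checksum  (8B, 8-aligned)
32..36  length  (4B, 4-aligned)
36..38  port  (2B, 2-aligned)
38..40  -- padding (2B)
40..44  ack  (4B, 4-aligned)
44..48  -- tail padding (4B)
sizeof = 48, alignof = 8
data bytes 38, size 48 → padding 10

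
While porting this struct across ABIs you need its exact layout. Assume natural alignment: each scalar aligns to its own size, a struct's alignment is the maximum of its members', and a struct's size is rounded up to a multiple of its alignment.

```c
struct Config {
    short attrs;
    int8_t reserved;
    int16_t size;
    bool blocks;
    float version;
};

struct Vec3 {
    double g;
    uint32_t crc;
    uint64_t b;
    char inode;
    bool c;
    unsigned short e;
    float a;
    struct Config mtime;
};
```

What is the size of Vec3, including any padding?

48

Config: attrs at 0 (size 2, align 2) → ends 2; reserved at 2 (size 1, align 1) → ends 3; pad 1 to align 2 for size; size at 4 (size 2, align 2) → ends 6; blocks at 6 (size 1, align 1) → ends 7; pad 1 to align 4 for version; version at 8 (size 4, align 4) → ends 12; total 12 bytes, alignment 4
g at 0 (size 8, align 8) → ends 8
crc at 8 (size 4, align 4) → ends 12
pad 4 to align 8 for b
b at 16 (size 8, align 8) → ends 24
inode at 24 (size 1, align 1) → ends 25
c at 25 (size 1, align 1) → ends 26
e at 26 (size 2, align 2) → ends 28
a at 28 (size 4, align 4) → ends 32
mtime at 32 (size 12, align 4) → ends 44
tail pad 4 to reach multiple of 8
total 48 bytes, alignment 8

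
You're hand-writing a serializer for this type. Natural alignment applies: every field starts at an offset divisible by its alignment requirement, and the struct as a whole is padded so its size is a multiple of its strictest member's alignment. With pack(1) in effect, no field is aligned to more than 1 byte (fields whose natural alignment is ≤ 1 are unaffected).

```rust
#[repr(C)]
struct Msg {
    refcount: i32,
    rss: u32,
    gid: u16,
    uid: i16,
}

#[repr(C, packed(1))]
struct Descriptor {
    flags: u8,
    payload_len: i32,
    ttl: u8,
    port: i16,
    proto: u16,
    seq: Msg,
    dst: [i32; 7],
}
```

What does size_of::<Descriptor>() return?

50

Msg: @0: refcount [4B, align 4] → 4; @4: rss [4B, align 4] → 8; @8: gid [2B, align 2] → 10; @10: uid [2B, align 2] → 12; size 12, align 4
@0: flags [1B, align 1] → 1
@1: payload_len [4B, align 1] → 5
@5: ttl [1B, align 1] → 6
@6: port [2B, align 1] → 8
@8: proto [2B, align 1] → 10
@10: seq [12B, align 1] → 22
@22: dst [28B, align 1] → 50
size 50, align 1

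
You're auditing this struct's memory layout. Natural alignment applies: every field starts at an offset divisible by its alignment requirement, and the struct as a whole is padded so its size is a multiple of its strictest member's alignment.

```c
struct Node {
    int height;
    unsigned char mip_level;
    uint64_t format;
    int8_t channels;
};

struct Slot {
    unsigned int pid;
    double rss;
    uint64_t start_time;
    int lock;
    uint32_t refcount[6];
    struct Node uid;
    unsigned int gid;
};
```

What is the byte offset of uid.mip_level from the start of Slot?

Node: height at 0 (size 4, align 4) → ends 4; mip_level at 4 (size 1, align 1) → ends 5; pad 3 to align 8 for format; format at 8 (size 8, align 8) → ends 16; channels at 16 (size 1, align 1) → ends 17; tail pad 7 to reach multiple of 8; total 24 bytes, alignment 8
pid at 0 (size 4, align 4) → ends 4
pad 4 to align 8 for rss
rss at 8 (size 8, align 8) → ends 16
start_time at 16 (size 8, align 8) → ends 24
lock at 24 (size 4, align 4) → ends 28
refcount at 28 (size 24, align 4) → ends 52
pad 4 to align 8 for uid
uid at 56 (size 24, align 8) → ends 80
within Node: mip_level at 4
56 + 4 = 60

60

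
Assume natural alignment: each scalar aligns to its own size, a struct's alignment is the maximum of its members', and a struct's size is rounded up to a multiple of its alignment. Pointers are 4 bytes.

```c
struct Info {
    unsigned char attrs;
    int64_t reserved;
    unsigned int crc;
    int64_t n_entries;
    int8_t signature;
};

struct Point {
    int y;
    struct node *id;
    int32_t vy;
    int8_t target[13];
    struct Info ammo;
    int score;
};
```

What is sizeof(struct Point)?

80

Info: attrs at 0 (size 1, align 1) → ends 1; pad 7 to align 8 for reserved; reserved at 8 (size 8, align 8) → ends 16; crc at 16 (size 4, align 4) → ends 20; pad 4 to align 8 for n_entries; n_entries at 24 (size 8, align 8) → ends 32; signature at 32 (size 1, align 1) → ends 33; tail pad 7 to reach multiple of 8; total 40 bytes, alignment 8
y at 0 (size 4, align 4) → ends 4
id at 4 (size 4, align 4) → ends 8
vy at 8 (size 4, align 4) → ends 12
target at 12 (size 13, align 1) → ends 25
pad 7 to align 8 for ammo
ammo at 32 (size 40, align 8) → ends 72
score at 72 (size 4, align 4) → ends 76
tail pad 4 to reach multiple of 8
total 80 bytes, alignment 8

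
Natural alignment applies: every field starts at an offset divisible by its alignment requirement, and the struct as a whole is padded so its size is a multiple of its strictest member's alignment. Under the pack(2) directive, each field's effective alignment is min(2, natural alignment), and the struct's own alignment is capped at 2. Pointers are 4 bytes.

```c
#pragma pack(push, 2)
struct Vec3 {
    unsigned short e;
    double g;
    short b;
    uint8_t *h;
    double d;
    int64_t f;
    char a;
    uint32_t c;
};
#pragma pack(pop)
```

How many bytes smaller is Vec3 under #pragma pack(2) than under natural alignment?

10

natural layout:
  @0: e [2B, align 2] → 2
  +6 pad (align 8)
  @8: g [8B, align 8] → 16
  @16: b [2B, align 2] → 18
  +2 pad (align 4)
  @20: h [4B, align 4] → 24
  @24: d [8B, align 8] → 32
  @32: f [8B, align 8] → 40
  @40: a [1B, align 1] → 41
  +3 pad (align 4)
  @44: c [4B, align 4] → 48
  size 48, align 8
packed(2) layout:
  @0: e [2B, align 2] → 2
  @2: g [8B, align 2] → 10
  @10: b [2B, align 2] → 12
  @12: h [4B, align 2] → 16
  @16: d [8B, align 2] → 24
  @24: f [8B, align 2] → 32
  @32: a [1B, align 1] → 33
  +1 pad (align 2)
  @34: c [4B, align 2] → 38
  size 38, align 2
48 − 38 = 10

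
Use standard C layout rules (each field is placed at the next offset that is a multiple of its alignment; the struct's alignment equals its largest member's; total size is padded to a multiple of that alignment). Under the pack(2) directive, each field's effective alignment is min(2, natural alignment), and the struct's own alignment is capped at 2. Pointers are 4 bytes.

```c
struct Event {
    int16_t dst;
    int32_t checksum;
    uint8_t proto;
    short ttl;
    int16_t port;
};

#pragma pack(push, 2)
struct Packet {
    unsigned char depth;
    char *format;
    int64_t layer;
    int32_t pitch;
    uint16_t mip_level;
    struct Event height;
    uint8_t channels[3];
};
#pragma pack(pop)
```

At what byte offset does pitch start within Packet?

Event: dst at 0 (size 2, align 2) → ends 2; pad 2 to align 4 for checksum; checksum at 4 (size 4, align 4) → ends 8; proto at 8 (size 1, align 1) → ends 9; pad 1 to align 2 for ttl; ttl at 10 (size 2, align 2) → ends 12; port at 12 (size 2, align 2) → ends 14; tail pad 2 to reach multiple of 4; total 16 bytes, alignment 4
depth at 0 (size 1, align 1) → ends 1
pad 1 to align 2 for format
format at 2 (size 4, align 2) → ends 6
layer at 6 (size 8, align 2) → ends 14
pitch at 14 (size 4, align 2) → ends 18

14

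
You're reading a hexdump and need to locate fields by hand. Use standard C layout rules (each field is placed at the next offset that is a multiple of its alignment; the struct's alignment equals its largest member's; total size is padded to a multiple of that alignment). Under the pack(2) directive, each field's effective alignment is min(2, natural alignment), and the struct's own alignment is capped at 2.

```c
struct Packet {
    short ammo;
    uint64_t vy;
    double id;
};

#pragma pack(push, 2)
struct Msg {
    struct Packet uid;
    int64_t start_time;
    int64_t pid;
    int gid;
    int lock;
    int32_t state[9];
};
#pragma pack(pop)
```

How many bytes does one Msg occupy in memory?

84

Packet: ammo at 0 (size 2, align 2) → ends 2; pad 6 to align 8 for vy; vy at 8 (size 8, align 8) → ends 16; id at 16 (size 8, align 8) → ends 24; total 24 bytes, alignment 8
uid at 0 (size 24, align 2) → ends 24
start_time at 24 (size 8, align 2) → ends 32
pid at 32 (size 8, align 2) → ends 40
gid at 40 (size 4, align 2) → ends 44
lock at 44 (size 4, align 2) → ends 48
state at 48 (size 36, align 2) → ends 84
total 84 bytes, alignment 2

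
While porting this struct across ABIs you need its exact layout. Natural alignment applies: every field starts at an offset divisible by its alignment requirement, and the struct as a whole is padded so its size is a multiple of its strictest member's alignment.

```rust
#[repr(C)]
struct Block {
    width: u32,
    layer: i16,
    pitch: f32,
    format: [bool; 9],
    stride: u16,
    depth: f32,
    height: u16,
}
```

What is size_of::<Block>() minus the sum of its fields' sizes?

width at 0 (size 4, align 4) → ends 4
layer at 4 (size 2, align 2) → ends 6
pad 2 to align 4 for pitch
pitch at 8 (size 4, align 4) → ends 12
format at 12 (size 9, align 1) → ends 21
pad 1 to align 2 for stride
stride at 22 (size 2, align 2) → ends 24
depth at 24 (size 4, align 4) → ends 28
height at 28 (size 2, align 2) → ends 30
tail pad 2 to reach multiple of 4
total 32 bytes, alignment 4
data bytes 27, size 32 → padding 5

5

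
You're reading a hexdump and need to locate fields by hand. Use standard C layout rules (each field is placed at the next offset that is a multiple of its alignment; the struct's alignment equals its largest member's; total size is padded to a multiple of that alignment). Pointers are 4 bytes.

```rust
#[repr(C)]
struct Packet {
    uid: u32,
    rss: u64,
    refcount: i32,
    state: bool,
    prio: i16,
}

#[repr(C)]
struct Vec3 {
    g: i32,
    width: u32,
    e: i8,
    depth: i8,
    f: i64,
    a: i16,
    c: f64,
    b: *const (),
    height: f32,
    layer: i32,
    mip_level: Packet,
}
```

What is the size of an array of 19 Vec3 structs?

Packet: uid at 0 (size 4, align 4) → ends 4; pad 4 to align 8 for rss; rss at 8 (size 8, align 8) → ends 16; refcount at 16 (size 4, align 4) → ends 20; state at 20 (size 1, align 1) → ends 21; pad 1 to align 2 for prio; prio at 22 (size 2, align 2) → ends 24; total 24 bytes, alignment 8
g at 0 (size 4, align 4) → ends 4
width at 4 (size 4, align 4) → ends 8
e at 8 (size 1, align 1) → ends 9
depth at 9 (size 1, align 1) → ends 10
pad 6 to align 8 for f
f at 16 (size 8, align 8) → ends 24
a at 24 (size 2, align 2) → ends 26
pad 6 to align 8 for c
c at 32 (size 8, align 8) → ends 40
b at 40 (size 4, align 4) → ends 44
height at 44 (size 4, align 4) → ends 48
layer at 48 (size 4, align 4) → ends 52
pad 4 to align 8 for mip_level
mip_level at 56 (size 24, align 8) → ends 80
total 80 bytes, alignment 8
array of 19: 19 × 80 = 1520

1520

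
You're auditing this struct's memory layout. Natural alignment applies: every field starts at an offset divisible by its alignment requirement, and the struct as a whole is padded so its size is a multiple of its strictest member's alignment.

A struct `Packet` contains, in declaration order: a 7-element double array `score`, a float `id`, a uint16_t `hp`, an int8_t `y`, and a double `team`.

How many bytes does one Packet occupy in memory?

score at 0 (size 56, align 8) → ends 56
id at 56 (size 4, align 4) → ends 60
hp at 60 (size 2, align 2) → ends 62
y at 62 (size 1, align 1) → ends 63
pad 1 to align 8 for team
team at 64 (size 8, align 8) → ends 72
total 72 bytes, alignment 8

72 bytes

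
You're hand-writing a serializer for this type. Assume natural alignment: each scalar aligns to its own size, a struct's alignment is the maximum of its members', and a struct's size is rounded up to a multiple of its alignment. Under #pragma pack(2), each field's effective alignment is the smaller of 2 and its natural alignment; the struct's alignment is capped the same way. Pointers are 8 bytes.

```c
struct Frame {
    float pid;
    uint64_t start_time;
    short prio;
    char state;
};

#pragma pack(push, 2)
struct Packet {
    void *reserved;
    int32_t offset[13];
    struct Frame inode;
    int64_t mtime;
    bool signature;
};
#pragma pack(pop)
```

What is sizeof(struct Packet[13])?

1222

Frame: pid at 0 (size 4, align 4) → ends 4; pad 4 to align 8 for start_time; start_time at 8 (size 8, align 8) → ends 16; prio at 16 (size 2, align 2) → ends 18; state at 18 (size 1, align 1) → ends 19; tail pad 5 to reach multiple of 8; total 24 bytes, alignment 8
reserved at 0 (size 8, align 2) → ends 8
offset at 8 (size 52, align 2) → ends 60
inode at 60 (size 24, align 2) → ends 84
mtime at 84 (size 8, align 2) → ends 92
signature at 92 (size 1, align 1) → ends 93
tail pad 1 to reach multiple of 2
total 94 bytes, alignment 2
array of 13: 13 × 94 = 1222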